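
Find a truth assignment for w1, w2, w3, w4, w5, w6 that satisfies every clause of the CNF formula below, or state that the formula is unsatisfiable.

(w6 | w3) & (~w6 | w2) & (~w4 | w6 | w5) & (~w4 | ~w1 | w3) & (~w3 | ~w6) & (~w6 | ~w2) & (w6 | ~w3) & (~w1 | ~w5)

Case w6 = 1:
From the singleton clause (w2), w2 = 1.
Now (~w2) is unsatisfied and unit — conflict.
That branch fails; take w6 = 0 instead.
From the singleton clause (w3), w3 = 1.
Now (~w3) is unsatisfied and unit — conflict.
Both values of w6 lead to a conflict.

UNSATISFIABLE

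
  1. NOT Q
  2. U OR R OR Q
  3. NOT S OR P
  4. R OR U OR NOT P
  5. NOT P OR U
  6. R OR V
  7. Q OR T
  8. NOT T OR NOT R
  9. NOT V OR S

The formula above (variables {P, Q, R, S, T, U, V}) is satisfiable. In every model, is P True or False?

Suppose P = false.
From the singleton clause (NOT Q), Q = false.
From the singleton clause (NOT S), S = false.
From the singleton clause (T), T = true.
From the singleton clause (NOT R), R = false.
From the singleton clause (U), U = true.
From the singleton clause (V), V = true.
Now (NOT V) is unsatisfied and unit — conflict.
So every satisfying assignment has P = True.

True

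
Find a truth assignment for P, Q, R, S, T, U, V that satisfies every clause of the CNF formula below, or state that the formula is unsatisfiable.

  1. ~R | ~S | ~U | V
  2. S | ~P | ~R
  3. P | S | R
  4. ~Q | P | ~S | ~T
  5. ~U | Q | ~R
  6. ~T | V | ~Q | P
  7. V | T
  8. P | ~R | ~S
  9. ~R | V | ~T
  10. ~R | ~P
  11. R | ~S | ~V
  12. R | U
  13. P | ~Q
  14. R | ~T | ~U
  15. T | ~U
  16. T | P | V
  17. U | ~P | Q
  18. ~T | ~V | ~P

P: 0,  Q: 0,  R: 1,  S: 0,  T: 1,  U: 0,  V: 1

Case V = 1:
Case R = 1:
From the singleton clause (~P), P = 0.
From the singleton clause (~S), S = 0.
From the singleton clause (~Q), Q = 0.
From the singleton clause (~U), U = 0.
Every clause is now satisfied; T is unconstrained.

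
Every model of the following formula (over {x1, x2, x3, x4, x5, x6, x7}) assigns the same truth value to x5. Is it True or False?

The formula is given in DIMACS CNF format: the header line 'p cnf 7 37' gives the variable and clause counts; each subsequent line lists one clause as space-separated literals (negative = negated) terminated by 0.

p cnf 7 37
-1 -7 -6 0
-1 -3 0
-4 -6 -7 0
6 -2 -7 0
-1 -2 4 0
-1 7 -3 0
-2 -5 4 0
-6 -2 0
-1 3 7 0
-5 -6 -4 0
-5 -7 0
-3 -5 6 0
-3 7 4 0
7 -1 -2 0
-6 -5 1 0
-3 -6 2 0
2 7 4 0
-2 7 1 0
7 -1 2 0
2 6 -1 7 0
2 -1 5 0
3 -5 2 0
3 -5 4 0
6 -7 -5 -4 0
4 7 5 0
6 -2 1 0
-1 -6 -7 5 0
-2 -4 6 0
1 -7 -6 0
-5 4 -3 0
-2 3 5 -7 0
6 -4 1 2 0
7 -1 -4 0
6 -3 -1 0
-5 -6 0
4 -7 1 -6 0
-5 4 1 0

False

Suppose x5 = True.
(¬x7) alone gives x7 = False.
(¬x6) alone gives x6 = False.
(¬x3) alone gives x3 = False.
(¬x1) alone gives x1 = False.
(¬x2) alone gives x2 = False.
Now (x2) is unsatisfied and unit — conflict.
So every satisfying assignment has x5 = False.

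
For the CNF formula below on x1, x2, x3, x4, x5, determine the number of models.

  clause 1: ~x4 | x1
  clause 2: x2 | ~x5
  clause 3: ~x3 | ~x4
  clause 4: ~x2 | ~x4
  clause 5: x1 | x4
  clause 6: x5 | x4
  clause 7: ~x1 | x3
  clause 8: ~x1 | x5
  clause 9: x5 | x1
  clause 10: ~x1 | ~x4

1

There are 2^5 = 32 truth assignments over (x1, x2, x3, x4, x5).
Split on x3. With x3 = 1, the clauses containing x3 are satisfied and ~x3 drops from the rest; 1 of the 2^4 = 16 assignments to the other variables satisfy what remains.
With x3 = 0, by the same count on the reduced clause set, 0 assignments work.
Total: 1 + 0 = 1.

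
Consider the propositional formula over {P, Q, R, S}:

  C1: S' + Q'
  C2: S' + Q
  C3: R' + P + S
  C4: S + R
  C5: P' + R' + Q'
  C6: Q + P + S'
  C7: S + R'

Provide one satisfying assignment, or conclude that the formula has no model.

UNSATISFIABLE

Try S = 0.
From the singleton clause (R), R = 1.
Now (R') is unsatisfied and unit — conflict.
Backtrack on S: now try S = 1.
From the singleton clause (Q'), Q = 0.
Now (Q) is unsatisfied and unit — conflict.
Neither S = 1 nor S = 0 works.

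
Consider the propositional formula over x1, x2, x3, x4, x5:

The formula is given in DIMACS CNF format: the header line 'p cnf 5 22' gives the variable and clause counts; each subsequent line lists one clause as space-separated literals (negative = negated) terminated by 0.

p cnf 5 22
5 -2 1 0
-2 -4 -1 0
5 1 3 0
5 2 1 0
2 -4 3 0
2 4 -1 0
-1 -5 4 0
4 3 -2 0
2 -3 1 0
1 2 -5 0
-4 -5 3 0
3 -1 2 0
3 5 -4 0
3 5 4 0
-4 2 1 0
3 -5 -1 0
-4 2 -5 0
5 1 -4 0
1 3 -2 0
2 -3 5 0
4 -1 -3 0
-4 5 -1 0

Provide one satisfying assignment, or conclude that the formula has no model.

x1 ↦ False, x2 ↦ True, x3 ↦ True, x4 ↦ True, x5 ↦ True

Suppose x5 = True.
Suppose x1 = False.
From the singleton clause (x2), x2 = True.
From the singleton clause (x3), x3 = True.
All clauses hold; x4 can take either value.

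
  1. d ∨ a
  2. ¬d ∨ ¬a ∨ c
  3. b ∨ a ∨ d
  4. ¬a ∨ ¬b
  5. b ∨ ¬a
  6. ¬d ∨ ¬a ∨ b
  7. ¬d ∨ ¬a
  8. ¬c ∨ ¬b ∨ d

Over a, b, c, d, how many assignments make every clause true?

4

There are 2^4 = 16 truth assignments over (a, b, c, d).
Check each against the 8 clauses (columns in the order a, b, c, d):
  F F F F  ✗ fails (d ∨ a)
  F F F T  ✓ satisfies all
  F F T F  ✗ fails (d ∨ a)
  F F T T  ✓ satisfies all
  F T F F  ✗ fails (d ∨ a)
  F T F T  ✓ satisfies all
  F T T F  ✗ fails (d ∨ a)
  F T T T  ✓ satisfies all
  T F F F  ✗ fails (b ∨ ¬a)
  T F F T  ✗ fails (¬d ∨ ¬a ∨ c)
  T F T F  ✗ fails (b ∨ ¬a)
  T F T T  ✗ fails (b ∨ ¬a)
  T T F F  ✗ fails (¬a ∨ ¬b)
  T T F T  ✗ fails (¬d ∨ ¬a ∨ c)
  T T T F  ✗ fails (¬a ∨ ¬b)
  T T T T  ✗ fails (¬a ∨ ¬b)
4 of the 16 rows are models.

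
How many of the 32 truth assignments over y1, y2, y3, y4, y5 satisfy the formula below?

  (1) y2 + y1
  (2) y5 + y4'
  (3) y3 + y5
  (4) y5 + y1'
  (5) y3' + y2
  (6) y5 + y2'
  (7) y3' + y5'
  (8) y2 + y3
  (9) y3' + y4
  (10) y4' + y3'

4

There are 2^5 = 32 truth assignments over (y1, y2, y3, y4, y5).
Split on y1. With y1 = 1, the clauses containing y1 are satisfied and y1' drops from the rest; 2 of the 2^4 = 16 assignments to the other variables satisfy what remains.
With y1 = 0, by the same count on the reduced clause set, 2 assignments work.
(One model: y1=F, y2=T, y3=F, y4=F, y5=T.)
Total: 2 + 2 = 4.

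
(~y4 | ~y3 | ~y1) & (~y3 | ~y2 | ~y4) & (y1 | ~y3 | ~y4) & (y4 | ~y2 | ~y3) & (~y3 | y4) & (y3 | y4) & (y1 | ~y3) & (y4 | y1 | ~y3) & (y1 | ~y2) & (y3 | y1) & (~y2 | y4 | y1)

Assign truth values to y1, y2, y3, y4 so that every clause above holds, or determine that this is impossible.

y1: 1; y2: 0; y3: 0; y4: 1

Branch on y3: set y3 = 0.
Unit clause (y4) forces y4 = 1.
Unit clause (y1) forces y1 = 1.
All clauses hold; y2 can take either value.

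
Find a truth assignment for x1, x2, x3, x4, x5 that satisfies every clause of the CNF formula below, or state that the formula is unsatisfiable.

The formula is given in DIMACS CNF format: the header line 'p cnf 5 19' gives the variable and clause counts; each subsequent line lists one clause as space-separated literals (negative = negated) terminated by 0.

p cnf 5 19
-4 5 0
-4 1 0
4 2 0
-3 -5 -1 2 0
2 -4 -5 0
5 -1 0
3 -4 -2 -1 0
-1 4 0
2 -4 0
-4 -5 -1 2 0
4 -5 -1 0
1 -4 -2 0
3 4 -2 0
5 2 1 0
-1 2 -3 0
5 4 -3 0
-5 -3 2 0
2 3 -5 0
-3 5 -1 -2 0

Try x4 = False.
Unit clause (x2) forces x2 = True.
Unit clause (¬x1) forces x1 = False.
Unit clause (x3) forces x3 = True.
Unit clause (x5) forces x5 = True.
All clauses are satisfied.

x1=False, x2=True, x3=True, x4=False, x5=True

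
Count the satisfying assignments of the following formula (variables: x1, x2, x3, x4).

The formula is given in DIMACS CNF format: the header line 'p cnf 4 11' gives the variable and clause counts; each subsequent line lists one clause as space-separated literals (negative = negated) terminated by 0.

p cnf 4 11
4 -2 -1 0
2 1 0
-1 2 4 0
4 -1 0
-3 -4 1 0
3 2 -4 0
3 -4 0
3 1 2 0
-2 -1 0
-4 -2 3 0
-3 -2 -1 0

There are 2^4 = 16 truth assignments over (x1, x2, x3, x4).
Check each against the 11 clauses (columns in the order x1, x2, x3, x4):
  F F F F  ✗ fails (x2 ∨ x1)
  F F F T  ✗ fails (x2 ∨ x1)
  F F T F  ✗ fails (x2 ∨ x1)
  F F T T  ✗ fails (x2 ∨ x1)
  F T F F  ✓ satisfies all
  F T F T  ✗ fails (x3 ∨ ¬x4)
  F T T F  ✓ satisfies all
  F T T T  ✗ fails (¬x3 ∨ ¬x4 ∨ x1)
  T F F F  ✗ fails (¬x1 ∨ x2 ∨ x4)
  T F F T  ✗ fails (x3 ∨ x2 ∨ ¬x4)
  T F T F  ✗ fails (¬x1 ∨ x2 ∨ x4)
  T F T T  ✓ satisfies all
  T T F F  ✗ fails (x4 ∨ ¬x2 ∨ ¬x1)
  T T F T  ✗ fails (x3 ∨ ¬x4)
  T T T F  ✗ fails (x4 ∨ ¬x2 ∨ ¬x1)
  T T T T  ✗ fails (¬x2 ∨ ¬x1)
3 of the 16 rows are models.

3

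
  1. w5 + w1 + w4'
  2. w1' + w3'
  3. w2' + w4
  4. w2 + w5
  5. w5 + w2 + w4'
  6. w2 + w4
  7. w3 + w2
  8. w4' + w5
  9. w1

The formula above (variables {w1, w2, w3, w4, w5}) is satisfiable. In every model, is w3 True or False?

Suppose w3 = 1.
Unit clause (w1') forces w1 = 0.
Now (w1) is unsatisfied and unit — conflict.
So every satisfying assignment has w3 = False.

False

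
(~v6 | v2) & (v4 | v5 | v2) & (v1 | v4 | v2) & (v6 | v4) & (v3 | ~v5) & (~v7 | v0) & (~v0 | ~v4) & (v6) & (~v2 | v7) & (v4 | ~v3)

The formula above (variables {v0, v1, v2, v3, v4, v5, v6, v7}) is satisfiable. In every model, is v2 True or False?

True

Suppose v2 = 0.
The clause (~v6) is unit, so v6 = 0.
Now (v6) is unsatisfied and unit — conflict.
So every satisfying assignment has v2 = True.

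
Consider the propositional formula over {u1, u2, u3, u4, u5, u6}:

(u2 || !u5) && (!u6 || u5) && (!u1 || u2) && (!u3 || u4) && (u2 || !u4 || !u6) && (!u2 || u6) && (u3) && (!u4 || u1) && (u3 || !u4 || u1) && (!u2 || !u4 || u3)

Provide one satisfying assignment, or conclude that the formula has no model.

Unit clause (u3) forces u3 = true.
Unit clause (u4) forces u4 = true.
Unit clause (u1) forces u1 = true.
Unit clause (u2) forces u2 = true.
Unit clause (u6) forces u6 = true.
Unit clause (u5) forces u5 = true.
This assignment satisfies each clause.

u1: true,  u2: true,  u3: true,  u4: true,  u5: true,  u6: true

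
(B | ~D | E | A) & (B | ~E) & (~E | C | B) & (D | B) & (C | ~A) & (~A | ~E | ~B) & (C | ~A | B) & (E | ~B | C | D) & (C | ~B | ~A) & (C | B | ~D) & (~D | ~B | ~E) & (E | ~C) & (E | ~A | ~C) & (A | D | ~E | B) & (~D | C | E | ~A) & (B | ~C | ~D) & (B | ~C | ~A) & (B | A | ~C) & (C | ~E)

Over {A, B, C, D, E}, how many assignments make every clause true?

2

There are 2^5 = 32 truth assignments over (A, B, C, D, E).
Split on B. With B = 1, the clauses containing B are satisfied and ~B drops from the rest; 2 of the 2^4 = 16 assignments to the other variables satisfy what remains.
With B = 0, by the same count on the reduced clause set, 0 assignments work.
(One model: A=F, B=T, C=F, D=T, E=F.)
Total: 2 + 0 = 2.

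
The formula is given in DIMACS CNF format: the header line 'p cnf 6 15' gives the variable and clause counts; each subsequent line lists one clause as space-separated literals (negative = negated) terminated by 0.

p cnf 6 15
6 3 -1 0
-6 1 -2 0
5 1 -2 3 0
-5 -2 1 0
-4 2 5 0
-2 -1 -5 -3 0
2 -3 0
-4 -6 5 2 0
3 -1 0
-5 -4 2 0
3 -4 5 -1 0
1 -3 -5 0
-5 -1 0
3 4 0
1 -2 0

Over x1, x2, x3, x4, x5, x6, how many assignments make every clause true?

There are 2^6 = 64 truth assignments over (x1, x2, x3, x4, x5, x6).
Split on x2. With x2 = True, the clauses containing x2 are satisfied and ¬x2 drops from the rest; 4 of the 2^5 = 32 assignments to the other variables satisfy what remains.
With x2 = False, by the same count on the reduced clause set, 0 assignments work.
(One model: x1=T, x2=T, x3=T, x4=F, x5=F, x6=F.)
Total: 4 + 0 = 4.

4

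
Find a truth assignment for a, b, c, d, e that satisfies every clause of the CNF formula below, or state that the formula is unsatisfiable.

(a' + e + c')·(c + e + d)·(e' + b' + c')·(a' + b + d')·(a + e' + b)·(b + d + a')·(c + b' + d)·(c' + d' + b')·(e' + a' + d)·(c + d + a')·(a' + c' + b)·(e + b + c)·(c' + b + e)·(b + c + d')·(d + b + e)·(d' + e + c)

Try a = 0.
Try e = 0.
Try c = 1.
From the singleton clause (b), b = 1.
From the singleton clause (d'), d = 0.
Every clause now holds.

a=0, b=1, c=1, d=0, e=0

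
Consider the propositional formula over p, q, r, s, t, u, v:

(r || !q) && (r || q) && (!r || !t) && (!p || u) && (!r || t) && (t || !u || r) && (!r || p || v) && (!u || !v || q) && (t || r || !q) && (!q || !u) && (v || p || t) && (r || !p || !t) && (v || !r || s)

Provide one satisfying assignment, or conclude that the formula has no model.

Suppose r = true.
From the singleton clause (!t), t = false.
That conflicts with the unit clause (t).
That branch fails; take r = false instead.
From the singleton clause (!q), q = false.
That conflicts with the unit clause (q).
Neither r = true nor r = false works.

UNSATISFIABLE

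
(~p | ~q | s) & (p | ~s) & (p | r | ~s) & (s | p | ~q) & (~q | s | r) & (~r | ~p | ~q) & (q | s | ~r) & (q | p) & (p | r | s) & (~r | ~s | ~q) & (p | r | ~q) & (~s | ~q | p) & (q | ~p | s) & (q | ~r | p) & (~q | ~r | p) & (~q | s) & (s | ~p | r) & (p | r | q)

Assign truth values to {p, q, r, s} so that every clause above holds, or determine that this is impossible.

Try p = 1.
Try q = 0.
The clause (s) is unit, so s = 1.
Every clause is now satisfied; r is unconstrained.

p=1,  q=0,  r=1,  s=1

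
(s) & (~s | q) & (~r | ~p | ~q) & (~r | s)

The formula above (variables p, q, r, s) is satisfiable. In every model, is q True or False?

True

Suppose q = 0.
Unit clause (s) forces s = 1.
But (~s) is also a unit clause — contradiction.
So every satisfying assignment has q = True.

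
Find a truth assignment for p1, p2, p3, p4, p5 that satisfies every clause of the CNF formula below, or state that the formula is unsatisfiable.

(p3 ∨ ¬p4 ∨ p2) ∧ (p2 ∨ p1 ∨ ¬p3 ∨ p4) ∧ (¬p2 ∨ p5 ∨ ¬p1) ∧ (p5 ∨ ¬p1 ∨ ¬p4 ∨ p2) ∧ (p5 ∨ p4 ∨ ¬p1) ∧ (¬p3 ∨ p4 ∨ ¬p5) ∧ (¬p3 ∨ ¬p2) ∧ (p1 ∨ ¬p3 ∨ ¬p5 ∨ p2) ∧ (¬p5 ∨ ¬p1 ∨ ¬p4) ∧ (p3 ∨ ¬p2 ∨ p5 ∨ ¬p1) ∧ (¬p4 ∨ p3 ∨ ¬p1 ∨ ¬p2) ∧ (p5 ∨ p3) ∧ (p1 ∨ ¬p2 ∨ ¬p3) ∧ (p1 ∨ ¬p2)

Case p3 = True:
From the singleton clause (¬p2), p2 = False.
Case p1 = False:
From the singleton clause (p4), p4 = True.
From the singleton clause (¬p5), p5 = False.
Every clause now holds.

p1 ↦ False; p2 ↦ False; p3 ↦ True; p4 ↦ True; p5 ↦ False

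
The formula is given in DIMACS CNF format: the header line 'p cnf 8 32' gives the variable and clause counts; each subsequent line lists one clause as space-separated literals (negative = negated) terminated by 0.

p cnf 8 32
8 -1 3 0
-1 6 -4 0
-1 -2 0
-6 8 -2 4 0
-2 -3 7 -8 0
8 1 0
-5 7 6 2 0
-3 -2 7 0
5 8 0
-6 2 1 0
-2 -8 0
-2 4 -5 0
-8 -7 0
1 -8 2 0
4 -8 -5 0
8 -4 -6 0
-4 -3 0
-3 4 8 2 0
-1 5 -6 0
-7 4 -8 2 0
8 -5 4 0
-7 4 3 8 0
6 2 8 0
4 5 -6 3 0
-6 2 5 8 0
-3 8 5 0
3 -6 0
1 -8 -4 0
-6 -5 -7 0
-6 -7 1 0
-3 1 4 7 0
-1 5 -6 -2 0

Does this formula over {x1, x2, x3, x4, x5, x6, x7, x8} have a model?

Yes

Suppose x1 = True.
(¬x2) alone gives x2 = False.
Suppose x8 = True.
(¬x7) alone gives x7 = False.
Suppose x6 = False.
(¬x4) alone gives x4 = False.
(¬x5) alone gives x5 = False.
No clause remains; x3 is free.
A satisfying assignment: x1: True,  x2: False,  x3: False,  x4: False,  x5: False,  x6: False,  x7: False,  x8: True.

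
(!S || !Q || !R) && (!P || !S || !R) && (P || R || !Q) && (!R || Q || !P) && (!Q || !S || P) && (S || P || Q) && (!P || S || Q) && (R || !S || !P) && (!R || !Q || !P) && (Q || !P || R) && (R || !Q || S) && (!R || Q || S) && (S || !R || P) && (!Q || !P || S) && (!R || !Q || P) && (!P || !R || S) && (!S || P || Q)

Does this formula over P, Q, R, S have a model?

Branch on S: set S = false.
Branch on P: set P = true.
From the singleton clause (Q), Q = true.
That conflicts with the unit clause (!Q).
That branch fails; take P = false instead.
From the singleton clause (Q), Q = true.
From the singleton clause (R), R = true.
That conflicts with the unit clause (!R).
Both values of P lead to a conflict.
That branch fails; take S = true instead.
Branch on Q: set Q = false.
From the singleton clause (P), P = true.
From the singleton clause (!R), R = false.
That conflicts with the unit clause (R).
That branch fails; take Q = true instead.
From the singleton clause (!R), R = false.
From the singleton clause (P), P = true.
That conflicts with the unit clause (!P).
Both values of Q lead to a conflict.
Both values of S lead to a conflict.
No assignment satisfies every clause.

No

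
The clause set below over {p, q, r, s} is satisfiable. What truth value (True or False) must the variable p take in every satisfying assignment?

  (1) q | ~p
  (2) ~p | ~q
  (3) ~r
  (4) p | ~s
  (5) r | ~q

False

Suppose p = 1.
Unit clause (q) forces q = 1.
Now (~q) is unsatisfied and unit — conflict.
So every satisfying assignment has p = False.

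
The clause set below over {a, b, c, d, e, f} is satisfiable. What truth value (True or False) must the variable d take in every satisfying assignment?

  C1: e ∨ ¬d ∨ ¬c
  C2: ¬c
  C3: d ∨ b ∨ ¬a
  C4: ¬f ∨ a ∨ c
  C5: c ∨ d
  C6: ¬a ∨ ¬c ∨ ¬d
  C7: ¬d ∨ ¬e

Suppose d = False.
Unit clause (¬c) forces c = False.
Now (c) is unsatisfied and unit — conflict.
So every satisfying assignment has d = True.

True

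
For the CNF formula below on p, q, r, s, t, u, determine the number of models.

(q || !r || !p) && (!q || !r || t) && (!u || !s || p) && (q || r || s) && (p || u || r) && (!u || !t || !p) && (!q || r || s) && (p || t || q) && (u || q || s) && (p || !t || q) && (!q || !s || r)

There are 2^6 = 64 truth assignments over (p, q, r, s, t, u).
Split on t. With t = true, the clauses containing t are satisfied and !t drops from the rest; 6 of the 2^5 = 32 assignments to the other variables satisfy what remains.
With t = false, by the same count on the reduced clause set, 2 assignments work.
(One model: p=F, q=T, r=T, s=F, t=T, u=F.)
Total: 6 + 2 = 8.

8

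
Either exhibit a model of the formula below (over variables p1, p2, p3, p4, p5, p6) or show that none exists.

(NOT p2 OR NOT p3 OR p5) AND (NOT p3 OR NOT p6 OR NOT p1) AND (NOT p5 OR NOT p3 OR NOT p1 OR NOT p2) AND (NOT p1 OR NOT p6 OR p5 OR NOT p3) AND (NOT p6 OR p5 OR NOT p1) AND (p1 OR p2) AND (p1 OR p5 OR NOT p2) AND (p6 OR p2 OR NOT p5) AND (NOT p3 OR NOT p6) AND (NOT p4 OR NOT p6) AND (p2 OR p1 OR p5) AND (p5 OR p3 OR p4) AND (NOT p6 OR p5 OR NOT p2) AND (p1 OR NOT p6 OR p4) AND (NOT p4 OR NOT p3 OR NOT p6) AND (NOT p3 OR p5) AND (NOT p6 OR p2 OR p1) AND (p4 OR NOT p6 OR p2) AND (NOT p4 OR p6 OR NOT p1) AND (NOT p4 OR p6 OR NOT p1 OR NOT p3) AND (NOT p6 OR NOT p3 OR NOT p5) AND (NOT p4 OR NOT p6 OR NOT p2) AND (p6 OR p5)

p1=false,  p2=true,  p3=true,  p4=false,  p5=true,  p6=false

Branch on p1: set p1 = false.
Unit clause (p2) forces p2 = true.
Unit clause (p5) forces p5 = true.
Branch on p3: set p3 = true.
Unit clause (NOT p6) forces p6 = false.
No clause remains; p4 is free.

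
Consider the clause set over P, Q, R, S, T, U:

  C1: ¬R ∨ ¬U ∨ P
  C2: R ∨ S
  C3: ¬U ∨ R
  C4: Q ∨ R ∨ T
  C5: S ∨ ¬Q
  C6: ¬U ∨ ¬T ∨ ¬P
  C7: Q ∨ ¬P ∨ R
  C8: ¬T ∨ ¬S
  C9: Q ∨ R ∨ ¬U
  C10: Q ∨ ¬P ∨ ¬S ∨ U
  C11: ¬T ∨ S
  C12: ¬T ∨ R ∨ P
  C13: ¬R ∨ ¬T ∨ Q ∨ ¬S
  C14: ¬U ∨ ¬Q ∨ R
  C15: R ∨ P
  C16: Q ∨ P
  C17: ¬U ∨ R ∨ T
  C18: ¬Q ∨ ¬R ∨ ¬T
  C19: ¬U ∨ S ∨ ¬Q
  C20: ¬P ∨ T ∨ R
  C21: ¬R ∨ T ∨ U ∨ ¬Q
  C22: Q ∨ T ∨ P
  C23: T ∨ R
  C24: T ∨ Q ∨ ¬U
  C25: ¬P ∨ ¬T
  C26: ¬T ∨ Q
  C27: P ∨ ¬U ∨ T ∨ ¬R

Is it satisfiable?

Branch on R: set R = True.
Branch on U: set U = True.
From the singleton clause (P), P = True.
From the singleton clause (¬T), T = False.
From the singleton clause (Q), Q = True.
From the singleton clause (S), S = True.
Every clause now holds.
A satisfying assignment: P ↦ True, Q ↦ True, R ↦ True, S ↦ True, T ↦ False, U ↦ True.

Satisfiable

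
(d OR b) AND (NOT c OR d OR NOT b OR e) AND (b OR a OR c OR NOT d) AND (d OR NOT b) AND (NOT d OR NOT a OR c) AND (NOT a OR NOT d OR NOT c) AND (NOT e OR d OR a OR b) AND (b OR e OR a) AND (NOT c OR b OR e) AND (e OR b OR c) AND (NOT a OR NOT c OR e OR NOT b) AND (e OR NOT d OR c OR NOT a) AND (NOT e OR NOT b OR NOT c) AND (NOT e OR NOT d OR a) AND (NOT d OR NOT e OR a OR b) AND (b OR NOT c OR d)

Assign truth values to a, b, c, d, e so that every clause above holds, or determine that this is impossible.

a ↦ false; b ↦ true; c ↦ false; d ↦ true; e ↦ false

Branch on d: set d = true.
Branch on a: set a = false.
The clause (NOT e) is unit, so e = false.
The clause (b) is unit, so b = true.
All clauses hold; c can take either value.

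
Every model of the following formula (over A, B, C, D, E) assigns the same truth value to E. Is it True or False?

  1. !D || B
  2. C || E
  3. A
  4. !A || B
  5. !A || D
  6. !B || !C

True

Suppose E = false.
(C) alone gives C = true.
(A) alone gives A = true.
(B) alone gives B = true.
But (!B) is also a unit clause — contradiction.
So every satisfying assignment has E = True.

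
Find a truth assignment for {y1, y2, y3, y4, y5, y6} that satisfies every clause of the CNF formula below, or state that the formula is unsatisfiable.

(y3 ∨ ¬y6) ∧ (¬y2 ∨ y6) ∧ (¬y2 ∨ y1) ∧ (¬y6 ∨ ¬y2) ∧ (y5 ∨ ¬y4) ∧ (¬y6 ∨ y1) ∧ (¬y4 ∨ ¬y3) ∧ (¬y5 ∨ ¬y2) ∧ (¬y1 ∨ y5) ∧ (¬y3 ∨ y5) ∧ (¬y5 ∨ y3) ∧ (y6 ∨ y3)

y1: False,  y2: False,  y3: True,  y4: False,  y5: True,  y6: False

Branch on y3: set y3 = True.
Unit clause (¬y4) forces y4 = False.
Unit clause (y5) forces y5 = True.
Unit clause (¬y2) forces y2 = False.
Branch on y6: set y6 = False.
All clauses hold; y1 can take either value.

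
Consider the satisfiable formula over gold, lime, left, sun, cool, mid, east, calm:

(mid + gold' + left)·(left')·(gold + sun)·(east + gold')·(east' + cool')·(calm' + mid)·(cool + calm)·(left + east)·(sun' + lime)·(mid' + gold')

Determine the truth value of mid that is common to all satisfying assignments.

True

Suppose mid = 0.
(left') alone gives left = 0.
(gold') alone gives gold = 0.
(sun) alone gives sun = 1.
(calm') alone gives calm = 0.
(cool) alone gives cool = 1.
(east') alone gives east = 0.
That conflicts with the unit clause (east).
So every satisfying assignment has mid = True.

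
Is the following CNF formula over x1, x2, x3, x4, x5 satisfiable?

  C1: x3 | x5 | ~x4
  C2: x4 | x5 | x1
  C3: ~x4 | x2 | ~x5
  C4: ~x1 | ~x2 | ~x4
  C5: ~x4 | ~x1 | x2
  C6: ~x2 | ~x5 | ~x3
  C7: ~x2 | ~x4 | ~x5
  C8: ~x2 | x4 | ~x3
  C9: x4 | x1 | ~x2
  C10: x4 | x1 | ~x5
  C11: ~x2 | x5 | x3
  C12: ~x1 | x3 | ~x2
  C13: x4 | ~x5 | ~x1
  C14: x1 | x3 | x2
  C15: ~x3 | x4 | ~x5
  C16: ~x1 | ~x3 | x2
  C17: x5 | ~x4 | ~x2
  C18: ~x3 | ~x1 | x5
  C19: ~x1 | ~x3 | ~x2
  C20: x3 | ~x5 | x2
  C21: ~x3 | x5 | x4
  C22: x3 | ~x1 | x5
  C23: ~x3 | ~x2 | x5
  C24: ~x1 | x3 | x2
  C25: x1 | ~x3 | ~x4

Try x3 = 1.
Try x2 = 0.
(~x1) alone gives x1 = 0.
(~x4) alone gives x4 = 0.
(x5) alone gives x5 = 1.
Now (~x5) is unsatisfied and unit — conflict.
Undo x2 and try x2 = 1.
(~x5) alone gives x5 = 0.
Now (x5) is unsatisfied and unit — conflict.
Neither x2 = 1 nor x2 = 0 works.
Undo x3 and try x3 = 0.
Try x5 = 1.
(x2) alone gives x2 = 1.
(~x4) alone gives x4 = 0.
(x1) alone gives x1 = 1.
Now (~x1) is unsatisfied and unit — conflict.
Undo x5 and try x5 = 0.
(~x4) alone gives x4 = 0.
(x1) alone gives x1 = 1.
Now (~x1) is unsatisfied and unit — conflict.
Neither x5 = 1 nor x5 = 0 works.
Neither x3 = 1 nor x3 = 0 works.
No assignment satisfies every clause.

No, unsatisfiable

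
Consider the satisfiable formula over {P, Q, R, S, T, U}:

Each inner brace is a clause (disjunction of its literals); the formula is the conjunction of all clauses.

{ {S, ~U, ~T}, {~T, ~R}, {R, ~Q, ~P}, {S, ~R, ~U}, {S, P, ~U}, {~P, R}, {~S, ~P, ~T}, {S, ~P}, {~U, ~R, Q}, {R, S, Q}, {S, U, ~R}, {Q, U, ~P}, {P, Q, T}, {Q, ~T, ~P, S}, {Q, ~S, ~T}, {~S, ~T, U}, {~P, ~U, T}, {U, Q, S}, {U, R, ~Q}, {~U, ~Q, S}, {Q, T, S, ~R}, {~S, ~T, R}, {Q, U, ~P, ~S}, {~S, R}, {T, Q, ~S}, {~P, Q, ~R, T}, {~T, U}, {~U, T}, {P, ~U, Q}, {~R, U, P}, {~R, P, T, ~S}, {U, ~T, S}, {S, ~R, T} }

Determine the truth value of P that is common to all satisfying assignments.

Suppose P = 0.
Suppose T = 0.
The clause (Q) is unit, so Q = 1.
The clause (~U) is unit, so U = 0.
The clause (R) is unit, so R = 1.
Now (~R) is unsatisfied and unit — conflict.
So T must be the other value — set T = 1.
The clause (~R) is unit, so R = 0.
The clause (~S) is unit, so S = 0.
The clause (~U) is unit, so U = 0.
Now (U) is unsatisfied and unit — conflict.
Either choice for T ends in contradiction.
So every satisfying assignment has P = True.

True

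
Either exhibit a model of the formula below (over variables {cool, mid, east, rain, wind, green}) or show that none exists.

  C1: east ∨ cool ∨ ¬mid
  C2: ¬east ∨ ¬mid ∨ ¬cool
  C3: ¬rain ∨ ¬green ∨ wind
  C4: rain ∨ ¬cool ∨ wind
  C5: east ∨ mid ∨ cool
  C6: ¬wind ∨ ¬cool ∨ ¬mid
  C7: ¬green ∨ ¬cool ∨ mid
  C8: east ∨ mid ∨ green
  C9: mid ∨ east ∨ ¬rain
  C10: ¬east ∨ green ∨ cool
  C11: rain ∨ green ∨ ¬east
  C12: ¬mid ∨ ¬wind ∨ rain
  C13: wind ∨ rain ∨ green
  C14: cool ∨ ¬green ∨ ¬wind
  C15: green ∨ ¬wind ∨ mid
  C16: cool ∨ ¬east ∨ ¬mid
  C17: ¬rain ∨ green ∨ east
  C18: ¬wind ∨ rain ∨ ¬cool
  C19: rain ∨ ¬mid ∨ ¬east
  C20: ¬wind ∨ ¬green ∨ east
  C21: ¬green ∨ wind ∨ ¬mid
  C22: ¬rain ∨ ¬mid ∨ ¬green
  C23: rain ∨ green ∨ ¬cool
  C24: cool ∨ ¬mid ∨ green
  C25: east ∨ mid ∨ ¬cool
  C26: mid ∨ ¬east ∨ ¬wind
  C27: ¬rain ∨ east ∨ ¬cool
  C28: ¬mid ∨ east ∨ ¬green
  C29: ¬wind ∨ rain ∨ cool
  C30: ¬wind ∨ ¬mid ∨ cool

Branch on east: set east = True.
Branch on mid: set mid = False.
The clause (¬wind) is unit, so wind = False.
Branch on rain: set rain = False.
The clause (¬cool) is unit, so cool = False.
The clause (green) is unit, so green = True.
Every clause now holds.

cool ↦ False,  mid ↦ False,  east ↦ True,  rain ↦ False,  wind ↦ False,  green ↦ True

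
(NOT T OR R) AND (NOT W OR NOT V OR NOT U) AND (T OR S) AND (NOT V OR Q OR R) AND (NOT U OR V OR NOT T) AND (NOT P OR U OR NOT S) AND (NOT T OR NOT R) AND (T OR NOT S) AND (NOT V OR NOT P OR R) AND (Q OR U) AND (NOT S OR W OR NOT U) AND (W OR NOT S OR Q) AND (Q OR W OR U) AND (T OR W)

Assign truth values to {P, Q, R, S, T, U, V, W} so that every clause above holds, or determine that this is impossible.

Try T = false.
From the singleton clause (S), S = true.
But (NOT S) is also a unit clause — contradiction.
Undo T and try T = true.
From the singleton clause (R), R = true.
But (NOT R) is also a unit clause — contradiction.
Either choice for T ends in contradiction.

UNSATISFIABLE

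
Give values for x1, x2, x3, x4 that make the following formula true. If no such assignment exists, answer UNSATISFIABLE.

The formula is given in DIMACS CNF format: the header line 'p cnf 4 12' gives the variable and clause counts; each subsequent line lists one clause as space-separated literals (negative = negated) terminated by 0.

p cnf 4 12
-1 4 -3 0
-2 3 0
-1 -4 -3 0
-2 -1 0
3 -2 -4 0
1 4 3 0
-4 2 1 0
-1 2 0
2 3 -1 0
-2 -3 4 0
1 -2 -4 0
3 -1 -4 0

x1=False; x2=False; x3=True; x4=False

Suppose x2 = False.
From the singleton clause (¬x1), x1 = False.
From the singleton clause (¬x4), x4 = False.
From the singleton clause (x3), x3 = True.
This assignment satisfies each clause.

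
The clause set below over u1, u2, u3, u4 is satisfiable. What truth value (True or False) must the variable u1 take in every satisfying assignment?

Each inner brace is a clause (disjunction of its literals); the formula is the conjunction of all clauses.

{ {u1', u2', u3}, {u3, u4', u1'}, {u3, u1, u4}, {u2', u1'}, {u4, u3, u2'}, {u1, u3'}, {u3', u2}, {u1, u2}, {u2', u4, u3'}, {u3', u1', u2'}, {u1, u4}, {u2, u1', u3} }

Suppose u1 = 1.
From the singleton clause (u2'), u2 = 0.
From the singleton clause (u3'), u3 = 0.
Now (u3) is unsatisfied and unit — conflict.
So every satisfying assignment has u1 = False.

False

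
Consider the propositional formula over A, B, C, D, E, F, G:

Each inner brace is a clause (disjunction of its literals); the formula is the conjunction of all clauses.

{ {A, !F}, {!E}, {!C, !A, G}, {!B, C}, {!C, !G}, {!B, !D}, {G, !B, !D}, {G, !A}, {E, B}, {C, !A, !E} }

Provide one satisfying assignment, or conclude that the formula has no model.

The clause (!E) is unit, so E = false.
The clause (B) is unit, so B = true.
The clause (C) is unit, so C = true.
The clause (!G) is unit, so G = false.
The clause (!A) is unit, so A = false.
The clause (!F) is unit, so F = false.
The clause (!D) is unit, so D = false.
Every clause now holds.

A=false,  B=true,  C=true,  D=false,  E=false,  F=false,  G=false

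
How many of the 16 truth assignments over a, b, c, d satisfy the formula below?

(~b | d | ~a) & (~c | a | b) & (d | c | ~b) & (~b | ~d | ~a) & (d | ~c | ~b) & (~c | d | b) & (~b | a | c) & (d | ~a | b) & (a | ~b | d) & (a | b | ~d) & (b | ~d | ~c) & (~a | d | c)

There are 2^4 = 16 truth assignments over (a, b, c, d).
Check each against the 12 clauses (columns in the order a, b, c, d):
  F F F F  ✓ satisfies all
  F F F T  ✗ fails (a | b | ~d)
  F F T F  ✗ fails (~c | a | b)
  F F T T  ✗ fails (~c | a | b)
  F T F F  ✗ fails (d | c | ~b)
  F T F T  ✗ fails (~b | a | c)
  F T T F  ✗ fails (d | ~c | ~b)
  F T T T  ✓ satisfies all
  T F F F  ✗ fails (d | ~a | b)
  T F F T  ✓ satisfies all
  T F T F  ✗ fails (~c | d | b)
  T F T T  ✗ fails (b | ~d | ~c)
  T T F F  ✗ fails (~b | d | ~a)
  T T F T  ✗ fails (~b | ~d | ~a)
  T T T F  ✗ fails (~b | d | ~a)
  T T T T  ✗ fails (~b | ~d | ~a)
3 of the 16 rows are models.

3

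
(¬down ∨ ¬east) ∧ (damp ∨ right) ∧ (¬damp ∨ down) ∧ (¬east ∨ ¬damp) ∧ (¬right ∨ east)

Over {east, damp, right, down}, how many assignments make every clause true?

There are 2^4 = 16 truth assignments over (east, damp, right, down).
Check each against the 5 clauses (columns in the order east, damp, right, down):
  F F F F  ✗ fails (damp ∨ right)
  F F F T  ✗ fails (damp ∨ right)
  F F T F  ✗ fails (¬right ∨ east)
  F F T T  ✗ fails (¬right ∨ east)
  F T F F  ✗ fails (¬damp ∨ down)
  F T F T  ✓ satisfies all
  F T T F  ✗ fails (¬damp ∨ down)
  F T T T  ✗ fails (¬right ∨ east)
  T F F F  ✗ fails (damp ∨ right)
  T F F T  ✗ fails (¬down ∨ ¬east)
  T F T F  ✓ satisfies all
  T F T T  ✗ fails (¬down ∨ ¬east)
  T T F F  ✗ fails (¬damp ∨ down)
  T T F T  ✗ fails (¬down ∨ ¬east)
  T T T F  ✗ fails (¬damp ∨ down)
  T T T T  ✗ fails (¬down ∨ ¬east)
2 of the 16 rows are models.

2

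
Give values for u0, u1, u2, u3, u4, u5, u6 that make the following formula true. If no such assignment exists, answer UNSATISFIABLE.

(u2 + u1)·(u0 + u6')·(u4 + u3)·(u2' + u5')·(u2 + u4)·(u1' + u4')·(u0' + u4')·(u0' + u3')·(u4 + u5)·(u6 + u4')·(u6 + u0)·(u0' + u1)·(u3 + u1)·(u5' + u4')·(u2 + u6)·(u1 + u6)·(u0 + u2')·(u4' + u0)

Try u2 = 1.
Unit clause (u5') forces u5 = 0.
Unit clause (u4) forces u4 = 1.
Unit clause (u1') forces u1 = 0.
Unit clause (u0') forces u0 = 0.
But (u0) is also a unit clause — contradiction.
That branch fails; take u2 = 0 instead.
Unit clause (u1) forces u1 = 1.
Unit clause (u4) forces u4 = 1.
But (u4') is also a unit clause — contradiction.
Both values of u2 lead to a conflict.

UNSATISFIABLE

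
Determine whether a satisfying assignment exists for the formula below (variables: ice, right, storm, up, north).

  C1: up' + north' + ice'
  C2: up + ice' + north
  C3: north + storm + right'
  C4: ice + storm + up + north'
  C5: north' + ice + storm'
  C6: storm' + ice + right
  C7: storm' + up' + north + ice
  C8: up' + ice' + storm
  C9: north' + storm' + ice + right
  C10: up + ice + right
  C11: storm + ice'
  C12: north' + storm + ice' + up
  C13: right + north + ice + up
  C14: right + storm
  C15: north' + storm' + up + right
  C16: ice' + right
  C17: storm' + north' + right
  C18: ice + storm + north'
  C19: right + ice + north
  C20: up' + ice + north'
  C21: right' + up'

Branch on storm: set storm = 1.
Branch on north: set north = 0.
Branch on up: set up = 0.
The clause (ice') is unit, so ice = 0.
The clause (right) is unit, so right = 1.
This assignment satisfies each clause.
A satisfying assignment: ice ↦ 0; right ↦ 1; storm ↦ 1; up ↦ 0; north ↦ 0.

Yes, satisfiable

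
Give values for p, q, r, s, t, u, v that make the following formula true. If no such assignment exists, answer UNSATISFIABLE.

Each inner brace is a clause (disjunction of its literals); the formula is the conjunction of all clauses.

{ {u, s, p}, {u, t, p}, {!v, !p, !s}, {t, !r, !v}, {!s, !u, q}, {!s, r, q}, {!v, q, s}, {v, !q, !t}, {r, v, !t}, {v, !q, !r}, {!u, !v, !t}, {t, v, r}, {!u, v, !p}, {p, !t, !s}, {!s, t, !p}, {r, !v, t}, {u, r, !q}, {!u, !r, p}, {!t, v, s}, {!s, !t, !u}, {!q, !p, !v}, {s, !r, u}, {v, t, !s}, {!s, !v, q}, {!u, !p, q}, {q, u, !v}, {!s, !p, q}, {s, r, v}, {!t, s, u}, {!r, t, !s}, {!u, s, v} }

UNSATISFIABLE

Case u = true:
Case s = false:
The clause (v) is unit, so v = true.
The clause (q) is unit, so q = true.
The clause (!t) is unit, so t = false.
The clause (!r) is unit, so r = false.
Now (r) is unsatisfied and unit — conflict.
So s must be the other value — set s = true.
The clause (q) is unit, so q = true.
The clause (!t) is unit, so t = false.
The clause (!p) is unit, so p = false.
The clause (!r) is unit, so r = false.
The clause (v) is unit, so v = true.
Now (!v) is unsatisfied and unit — conflict.
Neither s = true nor s = false works.
So u must be the other value — set u = false.
Case s = true:
Case t = true:
The clause (p) is unit, so p = true.
The clause (!v) is unit, so v = false.
The clause (!q) is unit, so q = false.
Now (q) is unsatisfied and unit — conflict.
So t must be the other value — set t = false.
The clause (p) is unit, so p = true.
Now (!p) is unsatisfied and unit — conflict.
Neither t = true nor t = false works.
So s must be the other value — set s = false.
The clause (p) is unit, so p = true.
The clause (!r) is unit, so r = false.
The clause (!q) is unit, so q = false.
The clause (!v) is unit, so v = false.
Now (v) is unsatisfied and unit — conflict.
Neither s = true nor s = false works.
Neither u = true nor u = false works.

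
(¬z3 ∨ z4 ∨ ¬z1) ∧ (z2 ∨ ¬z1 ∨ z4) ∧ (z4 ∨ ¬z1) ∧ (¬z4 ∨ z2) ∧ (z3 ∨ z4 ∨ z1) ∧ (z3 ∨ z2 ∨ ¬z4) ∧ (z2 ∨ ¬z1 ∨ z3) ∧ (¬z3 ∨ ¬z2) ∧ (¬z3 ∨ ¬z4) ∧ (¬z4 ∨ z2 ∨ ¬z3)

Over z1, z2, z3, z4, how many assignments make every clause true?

3

There are 2^4 = 16 truth assignments over (z1, z2, z3, z4).
Split on z4. With z4 = True, the clauses containing z4 are satisfied and ¬z4 drops from the rest; 2 of the 2^3 = 8 assignments to the other variables satisfy what remains.
With z4 = False, by the same count on the reduced clause set, 1 assignment works.
(One model: z1=F, z2=F, z3=T, z4=F.)
Total: 2 + 1 = 3.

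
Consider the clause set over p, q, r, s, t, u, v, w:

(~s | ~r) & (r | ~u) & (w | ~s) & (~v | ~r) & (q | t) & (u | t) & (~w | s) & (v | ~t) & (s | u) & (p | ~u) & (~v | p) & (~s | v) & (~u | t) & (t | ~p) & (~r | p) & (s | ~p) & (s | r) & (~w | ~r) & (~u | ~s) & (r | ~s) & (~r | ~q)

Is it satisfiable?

Branch on s: set s = 0.
Unit clause (~w) forces w = 0.
Unit clause (u) forces u = 1.
Unit clause (r) forces r = 1.
Unit clause (~v) forces v = 0.
Unit clause (~t) forces t = 0.
Now (t) is unsatisfied and unit — conflict.
That branch fails; take s = 1 instead.
Unit clause (~r) forces r = 0.
Now (r) is unsatisfied and unit — conflict.
Both values of s lead to a conflict.
No assignment satisfies every clause.

Unsatisfiable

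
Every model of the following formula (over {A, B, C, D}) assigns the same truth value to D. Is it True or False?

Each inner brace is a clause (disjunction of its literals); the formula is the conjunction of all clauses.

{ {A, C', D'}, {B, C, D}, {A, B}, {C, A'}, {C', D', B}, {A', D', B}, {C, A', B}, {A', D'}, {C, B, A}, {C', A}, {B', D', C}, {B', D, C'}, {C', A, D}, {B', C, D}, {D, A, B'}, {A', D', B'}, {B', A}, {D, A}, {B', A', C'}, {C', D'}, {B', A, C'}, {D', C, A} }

Suppose D = 1.
Unit clause (A') forces A = 0.
Unit clause (C') forces C = 0.
That conflicts with the unit clause (C).
So every satisfying assignment has D = False.

False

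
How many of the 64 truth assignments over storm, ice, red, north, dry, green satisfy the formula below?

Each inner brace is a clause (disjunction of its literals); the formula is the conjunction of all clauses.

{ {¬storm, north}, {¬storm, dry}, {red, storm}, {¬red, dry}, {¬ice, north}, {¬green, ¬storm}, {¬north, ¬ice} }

There are 2^6 = 64 truth assignments over (storm, ice, red, north, dry, green).
Split on dry. With dry = True, the clauses containing dry are satisfied and ¬dry drops from the rest; 6 of the 2^5 = 32 assignments to the other variables satisfy what remains.
With dry = False, by the same count on the reduced clause set, 0 assignments work.
(One model: storm=F, ice=F, red=T, north=F, dry=T, green=F.)
Total: 6 + 0 = 6.

6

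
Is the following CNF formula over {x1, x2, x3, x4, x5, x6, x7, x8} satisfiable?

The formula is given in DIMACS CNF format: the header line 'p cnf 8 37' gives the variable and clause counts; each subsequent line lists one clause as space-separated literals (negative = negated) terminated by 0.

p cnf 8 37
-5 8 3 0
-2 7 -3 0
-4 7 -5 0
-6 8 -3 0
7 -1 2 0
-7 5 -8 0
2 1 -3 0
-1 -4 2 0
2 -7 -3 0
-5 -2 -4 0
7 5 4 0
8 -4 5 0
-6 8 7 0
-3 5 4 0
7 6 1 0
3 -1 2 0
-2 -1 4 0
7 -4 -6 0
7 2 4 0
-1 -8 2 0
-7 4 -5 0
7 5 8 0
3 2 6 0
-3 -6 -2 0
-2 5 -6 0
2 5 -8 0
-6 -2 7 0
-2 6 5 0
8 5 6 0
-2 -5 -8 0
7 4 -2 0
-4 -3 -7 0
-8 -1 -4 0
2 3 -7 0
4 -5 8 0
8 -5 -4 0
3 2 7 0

Branch on x5: set x5 = False.
Branch on x7: set x7 = False.
The clause (x4) is unit, so x4 = True.
The clause (x8) is unit, so x8 = True.
The clause (¬x6) is unit, so x6 = False.
The clause (x1) is unit, so x1 = True.
That conflicts with the unit clause (¬x1).
So x7 must be the other value — set x7 = True.
The clause (¬x8) is unit, so x8 = False.
The clause (¬x4) is unit, so x4 = False.
The clause (¬x3) is unit, so x3 = False.
The clause (x6) is unit, so x6 = True.
The clause (¬x2) is unit, so x2 = False.
That conflicts with the unit clause (x2).
Either choice for x7 ends in contradiction.
So x5 must be the other value — set x5 = True.
Branch on x8: set x8 = True.
The clause (¬x2) is unit, so x2 = False.
The clause (¬x1) is unit, so x1 = False.
The clause (¬x3) is unit, so x3 = False.
The clause (x6) is unit, so x6 = True.
The clause (¬x7) is unit, so x7 = False.
That conflicts with the unit clause (x7).
So x8 must be the other value — set x8 = False.
The clause (x3) is unit, so x3 = True.
The clause (¬x6) is unit, so x6 = False.
The clause (x4) is unit, so x4 = True.
That conflicts with the unit clause (¬x4).
Either choice for x8 ends in contradiction.
Either choice for x5 ends in contradiction.
No assignment satisfies every clause.

No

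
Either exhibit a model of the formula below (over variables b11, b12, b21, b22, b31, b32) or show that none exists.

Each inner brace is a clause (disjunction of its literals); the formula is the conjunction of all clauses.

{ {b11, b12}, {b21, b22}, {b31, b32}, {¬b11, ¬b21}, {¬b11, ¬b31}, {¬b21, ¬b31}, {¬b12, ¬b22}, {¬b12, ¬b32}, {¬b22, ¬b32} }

UNSATISFIABLE

Branch on b11: set b11 = True.
The clause (¬b21) is unit, so b21 = False.
The clause (b22) is unit, so b22 = True.
The clause (¬b31) is unit, so b31 = False.
The clause (b32) is unit, so b32 = True.
But (¬b32) is also a unit clause — contradiction.
Backtrack on b11: now try b11 = False.
The clause (b12) is unit, so b12 = True.
The clause (¬b22) is unit, so b22 = False.
The clause (b21) is unit, so b21 = True.
The clause (¬b31) is unit, so b31 = False.
The clause (b32) is unit, so b32 = True.
But (¬b32) is also a unit clause — contradiction.
Both values of b11 lead to a conflict.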